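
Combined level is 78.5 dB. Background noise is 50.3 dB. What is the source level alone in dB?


Given values:
  L_total = 78.5 dB, L_bg = 50.3 dB
Formula: L_source = 10 * log10(10^(L_total/10) - 10^(L_bg/10))
Convert to linear:
  10^(78.5/10) = 70794578.4384
  10^(50.3/10) = 107151.9305
Difference: 70794578.4384 - 107151.9305 = 70687426.5079
L_source = 10 * log10(70687426.5079) = 78.49

78.49 dB


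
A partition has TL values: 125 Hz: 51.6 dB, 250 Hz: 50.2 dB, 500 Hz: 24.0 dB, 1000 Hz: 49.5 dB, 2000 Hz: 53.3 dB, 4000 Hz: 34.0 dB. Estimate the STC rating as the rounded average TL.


Given TL values at each frequency:
  125 Hz: 51.6 dB
  250 Hz: 50.2 dB
  500 Hz: 24.0 dB
  1000 Hz: 49.5 dB
  2000 Hz: 53.3 dB
  4000 Hz: 34.0 dB
Formula: STC ~ round(average of TL values)
Sum = 51.6 + 50.2 + 24.0 + 49.5 + 53.3 + 34.0 = 262.6
Average = 262.6 / 6 = 43.77
Rounded: 44

44


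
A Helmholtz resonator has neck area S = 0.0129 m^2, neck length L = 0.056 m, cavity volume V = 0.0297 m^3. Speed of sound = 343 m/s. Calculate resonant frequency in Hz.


Given values:
  S = 0.0129 m^2, L = 0.056 m, V = 0.0297 m^3, c = 343 m/s
Formula: f = (c / (2*pi)) * sqrt(S / (V * L))
Compute V * L = 0.0297 * 0.056 = 0.0016632
Compute S / (V * L) = 0.0129 / 0.0016632 = 7.7561
Compute sqrt(7.7561) = 2.784978
Compute c / (2*pi) = 343 / 6.283185 = 54.590148
f = 54.590148 * 2.784978 = 152.03

152.03 Hz


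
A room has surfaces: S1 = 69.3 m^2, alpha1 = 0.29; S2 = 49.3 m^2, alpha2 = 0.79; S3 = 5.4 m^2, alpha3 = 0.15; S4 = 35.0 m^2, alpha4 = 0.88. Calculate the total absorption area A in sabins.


Given surfaces:
  Surface 1: 69.3 * 0.29 = 20.097
  Surface 2: 49.3 * 0.79 = 38.947
  Surface 3: 5.4 * 0.15 = 0.81
  Surface 4: 35.0 * 0.88 = 30.8
Formula: A = sum(Si * alpha_i)
A = 20.097 + 38.947 + 0.81 + 30.8
A = 90.65

90.65 sabins


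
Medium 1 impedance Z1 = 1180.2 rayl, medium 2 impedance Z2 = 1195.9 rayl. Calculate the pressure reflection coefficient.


Given values:
  Z1 = 1180.2 rayl, Z2 = 1195.9 rayl
Formula: R = (Z2 - Z1) / (Z2 + Z1)
Numerator: Z2 - Z1 = 1195.9 - 1180.2 = 15.7
Denominator: Z2 + Z1 = 1195.9 + 1180.2 = 2376.1
R = 15.7 / 2376.1 = 0.0066

0.0066


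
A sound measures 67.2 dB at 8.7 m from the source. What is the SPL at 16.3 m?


Given values:
  SPL1 = 67.2 dB, r1 = 8.7 m, r2 = 16.3 m
Formula: SPL2 = SPL1 - 20 * log10(r2 / r1)
Compute ratio: r2 / r1 = 16.3 / 8.7 = 1.8736
Compute log10: log10(1.8736) = 0.272677
Compute drop: 20 * 0.272677 = 5.4535
SPL2 = 67.2 - 5.4535 = 61.75

61.75 dB


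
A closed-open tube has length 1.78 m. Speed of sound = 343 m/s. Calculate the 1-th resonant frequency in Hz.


Given values:
  Tube type: closed-open, L = 1.78 m, c = 343 m/s, n = 1
Formula: f_n = (2n - 1) * c / (4 * L)
Compute 2n - 1 = 2*1 - 1 = 1
Compute 4 * L = 4 * 1.78 = 7.12
f = 1 * 343 / 7.12
f = 48.17

48.17 Hz


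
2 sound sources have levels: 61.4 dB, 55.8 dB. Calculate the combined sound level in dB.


Formula: L_total = 10 * log10( sum(10^(Li/10)) )
  Source 1: 10^(61.4/10) = 1380384.2646
  Source 2: 10^(55.8/10) = 380189.3963
Sum of linear values = 1760573.6609
L_total = 10 * log10(1760573.6609) = 62.46

62.46 dB


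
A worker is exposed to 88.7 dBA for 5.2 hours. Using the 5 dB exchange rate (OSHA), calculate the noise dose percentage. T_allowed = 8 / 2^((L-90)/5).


Given values:
  L = 88.7 dBA, T = 5.2 hours
Formula: T_allowed = 8 / 2^((L - 90) / 5)
Compute exponent: (88.7 - 90) / 5 = -0.26
Compute 2^(-0.26) = 0.835088
T_allowed = 8 / 0.835088 = 9.579829 hours
Dose = (T / T_allowed) * 100
Dose = (5.2 / 9.579829) * 100 = 54.28

54.28 %


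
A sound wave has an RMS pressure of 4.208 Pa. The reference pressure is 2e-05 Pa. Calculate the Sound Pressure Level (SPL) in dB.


Given values:
  p = 4.208 Pa
  p_ref = 2e-05 Pa
Formula: SPL = 20 * log10(p / p_ref)
Compute ratio: p / p_ref = 4.208 / 2e-05 = 210400
Compute log10: log10(210400) = 5.323046
Multiply: SPL = 20 * 5.323046 = 106.46

106.46 dB


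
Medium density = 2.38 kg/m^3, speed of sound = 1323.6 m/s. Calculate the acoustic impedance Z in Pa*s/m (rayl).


Given values:
  rho = 2.38 kg/m^3
  c = 1323.6 m/s
Formula: Z = rho * c
Z = 2.38 * 1323.6
Z = 3150.17

3150.17 rayl


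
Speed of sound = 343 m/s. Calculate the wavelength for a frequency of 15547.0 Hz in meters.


Given values:
  c = 343 m/s, f = 15547.0 Hz
Formula: lambda = c / f
lambda = 343 / 15547.0
lambda = 0.0221

0.0221 m


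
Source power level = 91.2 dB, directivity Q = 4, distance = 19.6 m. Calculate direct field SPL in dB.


Given values:
  Lw = 91.2 dB, Q = 4, r = 19.6 m
Formula: SPL = Lw + 10 * log10(Q / (4 * pi * r^2))
Compute 4 * pi * r^2 = 4 * pi * 19.6^2 = 4827.4969
Compute Q / denom = 4 / 4827.4969 = 0.00082859
Compute 10 * log10(0.00082859) = -30.8166
SPL = 91.2 + (-30.8166) = 60.38

60.38 dB


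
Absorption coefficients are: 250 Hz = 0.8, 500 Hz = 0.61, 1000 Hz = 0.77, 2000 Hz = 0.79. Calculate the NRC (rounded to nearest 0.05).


Given values:
  a_250 = 0.8, a_500 = 0.61
  a_1000 = 0.77, a_2000 = 0.79
Formula: NRC = (a250 + a500 + a1000 + a2000) / 4
Sum = 0.8 + 0.61 + 0.77 + 0.79 = 2.97
NRC = 2.97 / 4 = 0.7425
Rounded to nearest 0.05: 0.75

0.75


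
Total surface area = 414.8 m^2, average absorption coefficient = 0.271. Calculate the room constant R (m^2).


Given values:
  S = 414.8 m^2, alpha = 0.271
Formula: R = S * alpha / (1 - alpha)
Numerator: 414.8 * 0.271 = 112.4108
Denominator: 1 - 0.271 = 0.729
R = 112.4108 / 0.729 = 154.2

154.2 m^2


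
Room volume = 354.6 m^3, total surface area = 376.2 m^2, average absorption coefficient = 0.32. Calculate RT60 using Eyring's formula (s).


Given values:
  V = 354.6 m^3, S = 376.2 m^2, alpha = 0.32
Formula: RT60 = 0.161 * V / (-S * ln(1 - alpha))
Compute ln(1 - 0.32) = ln(0.68) = -0.385662
Denominator: -376.2 * -0.385662 = 145.086
Numerator: 0.161 * 354.6 = 57.0906
RT60 = 57.0906 / 145.086 = 0.393

0.393 s


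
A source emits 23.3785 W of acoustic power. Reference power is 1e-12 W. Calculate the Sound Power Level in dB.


Given values:
  W = 23.3785 W
  W_ref = 1e-12 W
Formula: SWL = 10 * log10(W / W_ref)
Compute ratio: W / W_ref = 23378500000000
Compute log10: log10(23378500000000) = 13.368817
Multiply: SWL = 10 * 13.368817 = 133.69

133.69 dB


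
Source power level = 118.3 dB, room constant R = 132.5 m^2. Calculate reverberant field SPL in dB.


Given values:
  Lw = 118.3 dB, R = 132.5 m^2
Formula: SPL = Lw + 10 * log10(4 / R)
Compute 4 / R = 4 / 132.5 = 0.030189
Compute 10 * log10(0.030189) = -15.2015
SPL = 118.3 + (-15.2015) = 103.1

103.1 dB


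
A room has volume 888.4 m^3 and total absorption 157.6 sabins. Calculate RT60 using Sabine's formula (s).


Given values:
  V = 888.4 m^3
  A = 157.6 sabins
Formula: RT60 = 0.161 * V / A
Numerator: 0.161 * 888.4 = 143.0324
RT60 = 143.0324 / 157.6 = 0.908

0.908 s


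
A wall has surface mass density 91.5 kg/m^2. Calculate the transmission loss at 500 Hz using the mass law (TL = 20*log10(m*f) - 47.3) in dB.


Given values:
  m = 91.5 kg/m^2, f = 500 Hz
Formula: TL = 20 * log10(m * f) - 47.3
Compute m * f = 91.5 * 500 = 45750.0
Compute log10(45750.0) = 4.660391
Compute 20 * 4.660391 = 93.2078
TL = 93.2078 - 47.3 = 45.91

45.91 dB


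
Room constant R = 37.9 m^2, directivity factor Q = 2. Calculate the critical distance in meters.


Given values:
  R = 37.9 m^2, Q = 2
Formula: d_c = 0.141 * sqrt(Q * R)
Compute Q * R = 2 * 37.9 = 75.8
Compute sqrt(75.8) = 8.7063
d_c = 0.141 * 8.7063 = 1.228

1.228 m


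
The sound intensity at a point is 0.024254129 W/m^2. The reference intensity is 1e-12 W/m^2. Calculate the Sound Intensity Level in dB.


Given values:
  I = 0.024254129 W/m^2
  I_ref = 1e-12 W/m^2
Formula: SIL = 10 * log10(I / I_ref)
Compute ratio: I / I_ref = 24254129000
Compute log10: log10(24254129000) = 10.384786
Multiply: SIL = 10 * 10.384786 = 103.85

103.85 dB


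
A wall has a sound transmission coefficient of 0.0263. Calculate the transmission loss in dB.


Given values:
  tau = 0.0263
Formula: TL = 10 * log10(1 / tau)
Compute 1 / tau = 1 / 0.0263 = 38.0228
Compute log10(38.0228) = 1.580044
TL = 10 * 1.580044 = 15.8

15.8 dB


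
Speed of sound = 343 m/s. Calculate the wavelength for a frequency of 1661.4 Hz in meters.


Given values:
  c = 343 m/s, f = 1661.4 Hz
Formula: lambda = c / f
lambda = 343 / 1661.4
lambda = 0.2065

0.2065 m


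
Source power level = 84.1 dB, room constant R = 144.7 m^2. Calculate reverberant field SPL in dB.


Given values:
  Lw = 84.1 dB, R = 144.7 m^2
Formula: SPL = Lw + 10 * log10(4 / R)
Compute 4 / R = 4 / 144.7 = 0.027643
Compute 10 * log10(0.027643) = -15.5841
SPL = 84.1 + (-15.5841) = 68.52

68.52 dB


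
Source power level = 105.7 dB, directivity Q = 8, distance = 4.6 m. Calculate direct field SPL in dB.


Given values:
  Lw = 105.7 dB, Q = 8, r = 4.6 m
Formula: SPL = Lw + 10 * log10(Q / (4 * pi * r^2))
Compute 4 * pi * r^2 = 4 * pi * 4.6^2 = 265.9044
Compute Q / denom = 8 / 265.9044 = 0.030086
Compute 10 * log10(0.030086) = -15.2164
SPL = 105.7 + (-15.2164) = 90.48

90.48 dB


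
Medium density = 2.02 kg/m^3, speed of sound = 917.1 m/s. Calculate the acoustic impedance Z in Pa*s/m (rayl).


Given values:
  rho = 2.02 kg/m^3
  c = 917.1 m/s
Formula: Z = rho * c
Z = 2.02 * 917.1
Z = 1852.54

1852.54 rayl


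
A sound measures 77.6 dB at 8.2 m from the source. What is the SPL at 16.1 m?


Given values:
  SPL1 = 77.6 dB, r1 = 8.2 m, r2 = 16.1 m
Formula: SPL2 = SPL1 - 20 * log10(r2 / r1)
Compute ratio: r2 / r1 = 16.1 / 8.2 = 1.9634
Compute log10: log10(1.9634) = 0.293009
Compute drop: 20 * 0.293009 = 5.8602
SPL2 = 77.6 - 5.8602 = 71.74

71.74 dB


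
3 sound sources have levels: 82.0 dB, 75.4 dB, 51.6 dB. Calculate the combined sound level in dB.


Formula: L_total = 10 * log10( sum(10^(Li/10)) )
  Source 1: 10^(82.0/10) = 158489319.2461
  Source 2: 10^(75.4/10) = 34673685.0453
  Source 3: 10^(51.6/10) = 144543.9771
Sum of linear values = 193307548.2685
L_total = 10 * log10(193307548.2685) = 82.86

82.86 dB


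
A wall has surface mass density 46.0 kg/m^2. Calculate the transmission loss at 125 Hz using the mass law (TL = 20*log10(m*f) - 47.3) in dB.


Given values:
  m = 46.0 kg/m^2, f = 125 Hz
Formula: TL = 20 * log10(m * f) - 47.3
Compute m * f = 46.0 * 125 = 5750.0
Compute log10(5750.0) = 3.759668
Compute 20 * 3.759668 = 75.1934
TL = 75.1934 - 47.3 = 27.89

27.89 dB


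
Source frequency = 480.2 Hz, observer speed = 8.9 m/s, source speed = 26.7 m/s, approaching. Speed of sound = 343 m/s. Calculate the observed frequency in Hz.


Given values:
  f_s = 480.2 Hz, v_o = 8.9 m/s, v_s = 26.7 m/s
  Direction: approaching
Formula: f_o = f_s * (c + v_o) / (c - v_s)
Numerator: c + v_o = 343 + 8.9 = 351.9
Denominator: c - v_s = 343 - 26.7 = 316.3
f_o = 480.2 * 351.9 / 316.3 = 534.25

534.25 Hz


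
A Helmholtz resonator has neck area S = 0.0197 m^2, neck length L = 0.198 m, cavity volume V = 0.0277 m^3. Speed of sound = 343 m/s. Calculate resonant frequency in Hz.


Given values:
  S = 0.0197 m^2, L = 0.198 m, V = 0.0277 m^3, c = 343 m/s
Formula: f = (c / (2*pi)) * sqrt(S / (V * L))
Compute V * L = 0.0277 * 0.198 = 0.0054846
Compute S / (V * L) = 0.0197 / 0.0054846 = 3.5919
Compute sqrt(3.5919) = 1.895231
Compute c / (2*pi) = 343 / 6.283185 = 54.590148
f = 54.590148 * 1.895231 = 103.46

103.46 Hz


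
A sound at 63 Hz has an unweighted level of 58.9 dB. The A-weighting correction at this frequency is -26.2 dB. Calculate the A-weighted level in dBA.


Given values:
  SPL = 58.9 dB
  A-weighting at 63 Hz = -26.2 dB
Formula: L_A = SPL + A_weight
L_A = 58.9 + (-26.2)
L_A = 32.7

32.7 dBA


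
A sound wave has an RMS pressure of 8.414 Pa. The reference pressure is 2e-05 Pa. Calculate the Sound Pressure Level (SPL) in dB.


Given values:
  p = 8.414 Pa
  p_ref = 2e-05 Pa
Formula: SPL = 20 * log10(p / p_ref)
Compute ratio: p / p_ref = 8.414 / 2e-05 = 420700
Compute log10: log10(420700) = 5.623973
Multiply: SPL = 20 * 5.623973 = 112.48

112.48 dB


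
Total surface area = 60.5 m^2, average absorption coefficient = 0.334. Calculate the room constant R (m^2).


Given values:
  S = 60.5 m^2, alpha = 0.334
Formula: R = S * alpha / (1 - alpha)
Numerator: 60.5 * 0.334 = 20.207
Denominator: 1 - 0.334 = 0.666
R = 20.207 / 0.666 = 30.34

30.34 m^2


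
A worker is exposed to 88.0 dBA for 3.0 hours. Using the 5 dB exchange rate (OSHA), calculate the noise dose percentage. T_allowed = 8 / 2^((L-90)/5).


Given values:
  L = 88.0 dBA, T = 3.0 hours
Formula: T_allowed = 8 / 2^((L - 90) / 5)
Compute exponent: (88.0 - 90) / 5 = -0.4
Compute 2^(-0.4) = 0.757858
T_allowed = 8 / 0.757858 = 10.556067 hours
Dose = (T / T_allowed) * 100
Dose = (3.0 / 10.556067) * 100 = 28.42

28.42 %


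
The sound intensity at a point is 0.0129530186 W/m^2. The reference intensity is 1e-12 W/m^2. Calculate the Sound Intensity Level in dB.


Given values:
  I = 0.0129530186 W/m^2
  I_ref = 1e-12 W/m^2
Formula: SIL = 10 * log10(I / I_ref)
Compute ratio: I / I_ref = 12953018600
Compute log10: log10(12953018600) = 10.112371
Multiply: SIL = 10 * 10.112371 = 101.12

101.12 dB


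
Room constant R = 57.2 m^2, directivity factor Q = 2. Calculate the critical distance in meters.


Given values:
  R = 57.2 m^2, Q = 2
Formula: d_c = 0.141 * sqrt(Q * R)
Compute Q * R = 2 * 57.2 = 114.4
Compute sqrt(114.4) = 10.6958
d_c = 0.141 * 10.6958 = 1.508

1.508 m


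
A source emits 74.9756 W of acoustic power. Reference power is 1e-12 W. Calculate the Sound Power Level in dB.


Given values:
  W = 74.9756 W
  W_ref = 1e-12 W
Formula: SWL = 10 * log10(W / W_ref)
Compute ratio: W / W_ref = 74975600000000
Compute log10: log10(74975600000000) = 13.87492
Multiply: SWL = 10 * 13.87492 = 138.75

138.75 dB


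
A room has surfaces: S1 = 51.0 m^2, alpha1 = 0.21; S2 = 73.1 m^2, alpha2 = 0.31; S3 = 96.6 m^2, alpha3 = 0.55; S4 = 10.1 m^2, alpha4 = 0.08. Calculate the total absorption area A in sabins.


Given surfaces:
  Surface 1: 51.0 * 0.21 = 10.71
  Surface 2: 73.1 * 0.31 = 22.661
  Surface 3: 96.6 * 0.55 = 53.13
  Surface 4: 10.1 * 0.08 = 0.808
Formula: A = sum(Si * alpha_i)
A = 10.71 + 22.661 + 53.13 + 0.808
A = 87.31

87.31 sabins


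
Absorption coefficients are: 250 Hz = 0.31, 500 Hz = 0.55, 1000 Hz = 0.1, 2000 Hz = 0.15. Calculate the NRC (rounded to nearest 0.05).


Given values:
  a_250 = 0.31, a_500 = 0.55
  a_1000 = 0.1, a_2000 = 0.15
Formula: NRC = (a250 + a500 + a1000 + a2000) / 4
Sum = 0.31 + 0.55 + 0.1 + 0.15 = 1.11
NRC = 1.11 / 4 = 0.2775
Rounded to nearest 0.05: 0.3

0.3


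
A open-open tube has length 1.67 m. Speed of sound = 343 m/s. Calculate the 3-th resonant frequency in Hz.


Given values:
  Tube type: open-open, L = 1.67 m, c = 343 m/s, n = 3
Formula: f_n = n * c / (2 * L)
Compute 2 * L = 2 * 1.67 = 3.34
f = 3 * 343 / 3.34
f = 308.08

308.08 Hz


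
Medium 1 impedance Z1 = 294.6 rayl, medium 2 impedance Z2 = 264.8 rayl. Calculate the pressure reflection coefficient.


Given values:
  Z1 = 294.6 rayl, Z2 = 264.8 rayl
Formula: R = (Z2 - Z1) / (Z2 + Z1)
Numerator: Z2 - Z1 = 264.8 - 294.6 = -29.8
Denominator: Z2 + Z1 = 264.8 + 294.6 = 559.4
R = -29.8 / 559.4 = -0.0533

-0.0533


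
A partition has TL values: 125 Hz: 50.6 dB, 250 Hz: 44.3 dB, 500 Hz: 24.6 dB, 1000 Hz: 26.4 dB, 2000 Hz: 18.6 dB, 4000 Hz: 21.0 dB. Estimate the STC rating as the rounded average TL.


Given TL values at each frequency:
  125 Hz: 50.6 dB
  250 Hz: 44.3 dB
  500 Hz: 24.6 dB
  1000 Hz: 26.4 dB
  2000 Hz: 18.6 dB
  4000 Hz: 21.0 dB
Formula: STC ~ round(average of TL values)
Sum = 50.6 + 44.3 + 24.6 + 26.4 + 18.6 + 21.0 = 185.5
Average = 185.5 / 6 = 30.92
Rounded: 31

31


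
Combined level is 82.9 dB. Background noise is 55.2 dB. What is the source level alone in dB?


Given values:
  L_total = 82.9 dB, L_bg = 55.2 dB
Formula: L_source = 10 * log10(10^(L_total/10) - 10^(L_bg/10))
Convert to linear:
  10^(82.9/10) = 194984459.9758
  10^(55.2/10) = 331131.1215
Difference: 194984459.9758 - 331131.1215 = 194653328.8543
L_source = 10 * log10(194653328.8543) = 82.89

82.89 dB


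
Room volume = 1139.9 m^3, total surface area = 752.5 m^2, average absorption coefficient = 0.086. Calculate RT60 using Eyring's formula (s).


Given values:
  V = 1139.9 m^3, S = 752.5 m^2, alpha = 0.086
Formula: RT60 = 0.161 * V / (-S * ln(1 - alpha))
Compute ln(1 - 0.086) = ln(0.914) = -0.089925
Denominator: -752.5 * -0.089925 = 67.6686
Numerator: 0.161 * 1139.9 = 183.5239
RT60 = 183.5239 / 67.6686 = 2.712

2.712 s


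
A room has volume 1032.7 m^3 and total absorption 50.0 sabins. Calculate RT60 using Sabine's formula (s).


Given values:
  V = 1032.7 m^3
  A = 50.0 sabins
Formula: RT60 = 0.161 * V / A
Numerator: 0.161 * 1032.7 = 166.2647
RT60 = 166.2647 / 50.0 = 3.325

3.325 s


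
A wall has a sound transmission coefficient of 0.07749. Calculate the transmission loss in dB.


Given values:
  tau = 0.07749
Formula: TL = 10 * log10(1 / tau)
Compute 1 / tau = 1 / 0.07749 = 12.9049
Compute log10(12.9049) = 1.110755
TL = 10 * 1.110755 = 11.11

11.11 dB


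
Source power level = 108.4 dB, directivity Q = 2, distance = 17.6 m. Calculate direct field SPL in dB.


Given values:
  Lw = 108.4 dB, Q = 2, r = 17.6 m
Formula: SPL = Lw + 10 * log10(Q / (4 * pi * r^2))
Compute 4 * pi * r^2 = 4 * pi * 17.6^2 = 3892.559
Compute Q / denom = 2 / 3892.559 = 0.0005138
Compute 10 * log10(0.0005138) = -32.8921
SPL = 108.4 + (-32.8921) = 75.51

75.51 dB


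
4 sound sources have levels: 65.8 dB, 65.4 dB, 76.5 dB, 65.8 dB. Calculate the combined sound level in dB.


Formula: L_total = 10 * log10( sum(10^(Li/10)) )
  Source 1: 10^(65.8/10) = 3801893.9632
  Source 2: 10^(65.4/10) = 3467368.5045
  Source 3: 10^(76.5/10) = 44668359.2151
  Source 4: 10^(65.8/10) = 3801893.9632
Sum of linear values = 55739515.646
L_total = 10 * log10(55739515.646) = 77.46

77.46 dB


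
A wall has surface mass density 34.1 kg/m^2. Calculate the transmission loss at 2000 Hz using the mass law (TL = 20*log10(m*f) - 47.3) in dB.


Given values:
  m = 34.1 kg/m^2, f = 2000 Hz
Formula: TL = 20 * log10(m * f) - 47.3
Compute m * f = 34.1 * 2000 = 68200.0
Compute log10(68200.0) = 4.833784
Compute 20 * 4.833784 = 96.6757
TL = 96.6757 - 47.3 = 49.38

49.38 dB


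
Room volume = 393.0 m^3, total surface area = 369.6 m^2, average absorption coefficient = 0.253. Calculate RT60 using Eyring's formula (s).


Given values:
  V = 393.0 m^3, S = 369.6 m^2, alpha = 0.253
Formula: RT60 = 0.161 * V / (-S * ln(1 - alpha))
Compute ln(1 - 0.253) = ln(0.747) = -0.29169
Denominator: -369.6 * -0.29169 = 107.8086
Numerator: 0.161 * 393.0 = 63.273
RT60 = 63.273 / 107.8086 = 0.587

0.587 s


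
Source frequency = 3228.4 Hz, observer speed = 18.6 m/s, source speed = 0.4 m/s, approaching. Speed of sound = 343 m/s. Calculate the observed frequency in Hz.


Given values:
  f_s = 3228.4 Hz, v_o = 18.6 m/s, v_s = 0.4 m/s
  Direction: approaching
Formula: f_o = f_s * (c + v_o) / (c - v_s)
Numerator: c + v_o = 343 + 18.6 = 361.6
Denominator: c - v_s = 343 - 0.4 = 342.6
f_o = 3228.4 * 361.6 / 342.6 = 3407.44

3407.44 Hz


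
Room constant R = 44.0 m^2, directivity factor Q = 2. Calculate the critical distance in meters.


Given values:
  R = 44.0 m^2, Q = 2
Formula: d_c = 0.141 * sqrt(Q * R)
Compute Q * R = 2 * 44.0 = 88.0
Compute sqrt(88.0) = 9.3808
d_c = 0.141 * 9.3808 = 1.323

1.323 m


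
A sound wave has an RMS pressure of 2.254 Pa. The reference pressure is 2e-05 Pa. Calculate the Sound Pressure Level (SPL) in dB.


Given values:
  p = 2.254 Pa
  p_ref = 2e-05 Pa
Formula: SPL = 20 * log10(p / p_ref)
Compute ratio: p / p_ref = 2.254 / 2e-05 = 112700
Compute log10: log10(112700) = 5.051924
Multiply: SPL = 20 * 5.051924 = 101.04

101.04 dB


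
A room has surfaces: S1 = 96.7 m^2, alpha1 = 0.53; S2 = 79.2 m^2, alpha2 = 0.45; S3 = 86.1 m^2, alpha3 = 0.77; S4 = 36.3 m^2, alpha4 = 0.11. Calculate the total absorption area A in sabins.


Given surfaces:
  Surface 1: 96.7 * 0.53 = 51.251
  Surface 2: 79.2 * 0.45 = 35.64
  Surface 3: 86.1 * 0.77 = 66.297
  Surface 4: 36.3 * 0.11 = 3.993
Formula: A = sum(Si * alpha_i)
A = 51.251 + 35.64 + 66.297 + 3.993
A = 157.18

157.18 sabins


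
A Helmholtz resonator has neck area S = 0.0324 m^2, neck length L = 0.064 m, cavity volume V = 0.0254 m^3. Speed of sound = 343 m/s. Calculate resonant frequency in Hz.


Given values:
  S = 0.0324 m^2, L = 0.064 m, V = 0.0254 m^3, c = 343 m/s
Formula: f = (c / (2*pi)) * sqrt(S / (V * L))
Compute V * L = 0.0254 * 0.064 = 0.0016256
Compute S / (V * L) = 0.0324 / 0.0016256 = 19.9311
Compute sqrt(19.9311) = 4.464426
Compute c / (2*pi) = 343 / 6.283185 = 54.590148
f = 54.590148 * 4.464426 = 243.71

243.71 Hz


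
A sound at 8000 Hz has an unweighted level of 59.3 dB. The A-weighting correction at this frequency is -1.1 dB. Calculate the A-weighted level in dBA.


Given values:
  SPL = 59.3 dB
  A-weighting at 8000 Hz = -1.1 dB
Formula: L_A = SPL + A_weight
L_A = 59.3 + (-1.1)
L_A = 58.2

58.2 dBA


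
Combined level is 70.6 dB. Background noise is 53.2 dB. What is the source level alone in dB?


Given values:
  L_total = 70.6 dB, L_bg = 53.2 dB
Formula: L_source = 10 * log10(10^(L_total/10) - 10^(L_bg/10))
Convert to linear:
  10^(70.6/10) = 11481536.215
  10^(53.2/10) = 208929.6131
Difference: 11481536.215 - 208929.6131 = 11272606.6019
L_source = 10 * log10(11272606.6019) = 70.52

70.52 dB


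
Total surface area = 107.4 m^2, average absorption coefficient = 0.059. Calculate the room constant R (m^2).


Given values:
  S = 107.4 m^2, alpha = 0.059
Formula: R = S * alpha / (1 - alpha)
Numerator: 107.4 * 0.059 = 6.3366
Denominator: 1 - 0.059 = 0.941
R = 6.3366 / 0.941 = 6.73

6.73 m^2


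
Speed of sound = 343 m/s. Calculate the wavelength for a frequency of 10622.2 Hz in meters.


Given values:
  c = 343 m/s, f = 10622.2 Hz
Formula: lambda = c / f
lambda = 343 / 10622.2
lambda = 0.0323

0.0323 m


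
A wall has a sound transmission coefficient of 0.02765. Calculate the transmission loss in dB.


Given values:
  tau = 0.02765
Formula: TL = 10 * log10(1 / tau)
Compute 1 / tau = 1 / 0.02765 = 36.1664
Compute log10(36.1664) = 1.558305
TL = 10 * 1.558305 = 15.58

15.58 dB


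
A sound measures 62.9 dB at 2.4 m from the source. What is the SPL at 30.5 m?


Given values:
  SPL1 = 62.9 dB, r1 = 2.4 m, r2 = 30.5 m
Formula: SPL2 = SPL1 - 20 * log10(r2 / r1)
Compute ratio: r2 / r1 = 30.5 / 2.4 = 12.7083
Compute log10: log10(12.7083) = 1.104087
Compute drop: 20 * 1.104087 = 22.0817
SPL2 = 62.9 - 22.0817 = 40.82

40.82 dB


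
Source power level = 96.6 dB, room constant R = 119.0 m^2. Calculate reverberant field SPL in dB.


Given values:
  Lw = 96.6 dB, R = 119.0 m^2
Formula: SPL = Lw + 10 * log10(4 / R)
Compute 4 / R = 4 / 119.0 = 0.033613
Compute 10 * log10(0.033613) = -14.7349
SPL = 96.6 + (-14.7349) = 81.87

81.87 dB


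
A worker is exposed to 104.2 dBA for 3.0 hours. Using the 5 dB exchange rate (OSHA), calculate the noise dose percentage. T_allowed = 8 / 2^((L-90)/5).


Given values:
  L = 104.2 dBA, T = 3.0 hours
Formula: T_allowed = 8 / 2^((L - 90) / 5)
Compute exponent: (104.2 - 90) / 5 = 2.84
Compute 2^(2.84) = 7.160201
T_allowed = 8 / 7.160201 = 1.117287 hours
Dose = (T / T_allowed) * 100
Dose = (3.0 / 1.117287) * 100 = 268.51

268.51 %


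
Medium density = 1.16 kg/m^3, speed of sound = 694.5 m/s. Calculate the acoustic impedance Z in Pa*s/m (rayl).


Given values:
  rho = 1.16 kg/m^3
  c = 694.5 m/s
Formula: Z = rho * c
Z = 1.16 * 694.5
Z = 805.62

805.62 rayl


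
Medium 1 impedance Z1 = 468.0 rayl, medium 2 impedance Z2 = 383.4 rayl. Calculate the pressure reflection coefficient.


Given values:
  Z1 = 468.0 rayl, Z2 = 383.4 rayl
Formula: R = (Z2 - Z1) / (Z2 + Z1)
Numerator: Z2 - Z1 = 383.4 - 468.0 = -84.6
Denominator: Z2 + Z1 = 383.4 + 468.0 = 851.4
R = -84.6 / 851.4 = -0.0994

-0.0994


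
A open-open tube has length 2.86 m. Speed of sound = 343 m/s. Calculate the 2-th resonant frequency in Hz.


Given values:
  Tube type: open-open, L = 2.86 m, c = 343 m/s, n = 2
Formula: f_n = n * c / (2 * L)
Compute 2 * L = 2 * 2.86 = 5.72
f = 2 * 343 / 5.72
f = 119.93

119.93 Hz


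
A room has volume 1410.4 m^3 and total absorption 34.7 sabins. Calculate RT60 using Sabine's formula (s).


Given values:
  V = 1410.4 m^3
  A = 34.7 sabins
Formula: RT60 = 0.161 * V / A
Numerator: 0.161 * 1410.4 = 227.0744
RT60 = 227.0744 / 34.7 = 6.544

6.544 s


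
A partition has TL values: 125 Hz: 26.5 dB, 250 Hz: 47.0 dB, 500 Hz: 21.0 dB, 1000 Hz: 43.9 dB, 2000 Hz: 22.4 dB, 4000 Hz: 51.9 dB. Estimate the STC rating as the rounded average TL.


Given TL values at each frequency:
  125 Hz: 26.5 dB
  250 Hz: 47.0 dB
  500 Hz: 21.0 dB
  1000 Hz: 43.9 dB
  2000 Hz: 22.4 dB
  4000 Hz: 51.9 dB
Formula: STC ~ round(average of TL values)
Sum = 26.5 + 47.0 + 21.0 + 43.9 + 22.4 + 51.9 = 212.7
Average = 212.7 / 6 = 35.45
Rounded: 35

35


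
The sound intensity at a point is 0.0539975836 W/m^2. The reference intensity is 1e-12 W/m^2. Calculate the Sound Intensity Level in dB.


Given values:
  I = 0.0539975836 W/m^2
  I_ref = 1e-12 W/m^2
Formula: SIL = 10 * log10(I / I_ref)
Compute ratio: I / I_ref = 53997583600
Compute log10: log10(53997583600) = 10.732374
Multiply: SIL = 10 * 10.732374 = 107.32

107.32 dB


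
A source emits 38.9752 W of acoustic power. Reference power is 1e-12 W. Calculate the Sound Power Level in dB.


Given values:
  W = 38.9752 W
  W_ref = 1e-12 W
Formula: SWL = 10 * log10(W / W_ref)
Compute ratio: W / W_ref = 38975200000000
Compute log10: log10(38975200000000) = 13.590788
Multiply: SWL = 10 * 13.590788 = 135.91

135.91 dB


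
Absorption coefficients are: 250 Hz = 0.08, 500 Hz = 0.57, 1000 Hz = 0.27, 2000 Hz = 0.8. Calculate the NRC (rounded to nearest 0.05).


Given values:
  a_250 = 0.08, a_500 = 0.57
  a_1000 = 0.27, a_2000 = 0.8
Formula: NRC = (a250 + a500 + a1000 + a2000) / 4
Sum = 0.08 + 0.57 + 0.27 + 0.8 = 1.72
NRC = 1.72 / 4 = 0.43
Rounded to nearest 0.05: 0.45

0.45


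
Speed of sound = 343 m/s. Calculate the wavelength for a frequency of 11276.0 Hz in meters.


Given values:
  c = 343 m/s, f = 11276.0 Hz
Formula: lambda = c / f
lambda = 343 / 11276.0
lambda = 0.0304

0.0304 m


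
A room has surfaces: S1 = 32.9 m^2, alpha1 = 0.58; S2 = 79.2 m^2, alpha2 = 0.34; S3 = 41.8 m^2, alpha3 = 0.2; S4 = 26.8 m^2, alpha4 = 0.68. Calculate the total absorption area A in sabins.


Given surfaces:
  Surface 1: 32.9 * 0.58 = 19.082
  Surface 2: 79.2 * 0.34 = 26.928
  Surface 3: 41.8 * 0.2 = 8.36
  Surface 4: 26.8 * 0.68 = 18.224
Formula: A = sum(Si * alpha_i)
A = 19.082 + 26.928 + 8.36 + 18.224
A = 72.59

72.59 sabins


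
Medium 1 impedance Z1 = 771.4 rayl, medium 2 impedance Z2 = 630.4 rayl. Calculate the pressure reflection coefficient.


Given values:
  Z1 = 771.4 rayl, Z2 = 630.4 rayl
Formula: R = (Z2 - Z1) / (Z2 + Z1)
Numerator: Z2 - Z1 = 630.4 - 771.4 = -141.0
Denominator: Z2 + Z1 = 630.4 + 771.4 = 1401.8
R = -141.0 / 1401.8 = -0.1006

-0.1006


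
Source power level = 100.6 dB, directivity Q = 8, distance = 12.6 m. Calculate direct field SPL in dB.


Given values:
  Lw = 100.6 dB, Q = 8, r = 12.6 m
Formula: SPL = Lw + 10 * log10(Q / (4 * pi * r^2))
Compute 4 * pi * r^2 = 4 * pi * 12.6^2 = 1995.037
Compute Q / denom = 8 / 1995.037 = 0.00400995
Compute 10 * log10(0.00400995) = -23.9686
SPL = 100.6 + (-23.9686) = 76.63

76.63 dB


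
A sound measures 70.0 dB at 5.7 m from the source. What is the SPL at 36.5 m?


Given values:
  SPL1 = 70.0 dB, r1 = 5.7 m, r2 = 36.5 m
Formula: SPL2 = SPL1 - 20 * log10(r2 / r1)
Compute ratio: r2 / r1 = 36.5 / 5.7 = 6.4035
Compute log10: log10(6.4035) = 0.806417
Compute drop: 20 * 0.806417 = 16.1283
SPL2 = 70.0 - 16.1283 = 53.87

53.87 dB


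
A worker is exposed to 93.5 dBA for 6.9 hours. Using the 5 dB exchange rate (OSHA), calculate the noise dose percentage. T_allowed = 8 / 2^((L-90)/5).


Given values:
  L = 93.5 dBA, T = 6.9 hours
Formula: T_allowed = 8 / 2^((L - 90) / 5)
Compute exponent: (93.5 - 90) / 5 = 0.7
Compute 2^(0.7) = 1.624505
T_allowed = 8 / 1.624505 = 4.924577 hours
Dose = (T / T_allowed) * 100
Dose = (6.9 / 4.924577) * 100 = 140.11

140.11 %


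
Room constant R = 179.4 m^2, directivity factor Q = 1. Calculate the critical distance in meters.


Given values:
  R = 179.4 m^2, Q = 1
Formula: d_c = 0.141 * sqrt(Q * R)
Compute Q * R = 1 * 179.4 = 179.4
Compute sqrt(179.4) = 13.394
d_c = 0.141 * 13.394 = 1.889

1.889 m


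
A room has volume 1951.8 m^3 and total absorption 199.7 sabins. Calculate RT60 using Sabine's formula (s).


Given values:
  V = 1951.8 m^3
  A = 199.7 sabins
Formula: RT60 = 0.161 * V / A
Numerator: 0.161 * 1951.8 = 314.2398
RT60 = 314.2398 / 199.7 = 1.574

1.574 s


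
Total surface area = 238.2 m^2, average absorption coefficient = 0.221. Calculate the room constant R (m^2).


Given values:
  S = 238.2 m^2, alpha = 0.221
Formula: R = S * alpha / (1 - alpha)
Numerator: 238.2 * 0.221 = 52.6422
Denominator: 1 - 0.221 = 0.779
R = 52.6422 / 0.779 = 67.58

67.58 m^2


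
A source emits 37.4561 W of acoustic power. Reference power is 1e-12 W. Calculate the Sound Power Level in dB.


Given values:
  W = 37.4561 W
  W_ref = 1e-12 W
Formula: SWL = 10 * log10(W / W_ref)
Compute ratio: W / W_ref = 37456100000000
Compute log10: log10(37456100000000) = 13.573523
Multiply: SWL = 10 * 13.573523 = 135.74

135.74 dB


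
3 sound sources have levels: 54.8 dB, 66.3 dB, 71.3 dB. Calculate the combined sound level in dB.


Formula: L_total = 10 * log10( sum(10^(Li/10)) )
  Source 1: 10^(54.8/10) = 301995.172
  Source 2: 10^(66.3/10) = 4265795.188
  Source 3: 10^(71.3/10) = 13489628.8259
Sum of linear values = 18057419.1859
L_total = 10 * log10(18057419.1859) = 72.57

72.57 dB


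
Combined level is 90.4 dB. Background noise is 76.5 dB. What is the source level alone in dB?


Given values:
  L_total = 90.4 dB, L_bg = 76.5 dB
Formula: L_source = 10 * log10(10^(L_total/10) - 10^(L_bg/10))
Convert to linear:
  10^(90.4/10) = 1096478196.1432
  10^(76.5/10) = 44668359.2151
Difference: 1096478196.1432 - 44668359.2151 = 1051809836.9281
L_source = 10 * log10(1051809836.9281) = 90.22

90.22 dB


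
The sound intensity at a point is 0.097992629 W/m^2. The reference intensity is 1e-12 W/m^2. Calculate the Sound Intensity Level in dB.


Given values:
  I = 0.097992629 W/m^2
  I_ref = 1e-12 W/m^2
Formula: SIL = 10 * log10(I / I_ref)
Compute ratio: I / I_ref = 97992629000
Compute log10: log10(97992629000) = 10.991193
Multiply: SIL = 10 * 10.991193 = 109.91

109.91 dB


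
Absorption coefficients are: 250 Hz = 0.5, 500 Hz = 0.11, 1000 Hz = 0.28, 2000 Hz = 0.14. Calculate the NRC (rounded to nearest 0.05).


Given values:
  a_250 = 0.5, a_500 = 0.11
  a_1000 = 0.28, a_2000 = 0.14
Formula: NRC = (a250 + a500 + a1000 + a2000) / 4
Sum = 0.5 + 0.11 + 0.28 + 0.14 = 1.03
NRC = 1.03 / 4 = 0.2575
Rounded to nearest 0.05: 0.25

0.25


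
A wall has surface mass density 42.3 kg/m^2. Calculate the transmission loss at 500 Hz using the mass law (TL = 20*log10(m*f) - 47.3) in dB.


Given values:
  m = 42.3 kg/m^2, f = 500 Hz
Formula: TL = 20 * log10(m * f) - 47.3
Compute m * f = 42.3 * 500 = 21150.0
Compute log10(21150.0) = 4.32531
Compute 20 * 4.32531 = 86.5062
TL = 86.5062 - 47.3 = 39.21

39.21 dB


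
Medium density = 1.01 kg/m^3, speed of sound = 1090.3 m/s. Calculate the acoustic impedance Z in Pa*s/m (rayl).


Given values:
  rho = 1.01 kg/m^3
  c = 1090.3 m/s
Formula: Z = rho * c
Z = 1.01 * 1090.3
Z = 1101.2

1101.2 rayl


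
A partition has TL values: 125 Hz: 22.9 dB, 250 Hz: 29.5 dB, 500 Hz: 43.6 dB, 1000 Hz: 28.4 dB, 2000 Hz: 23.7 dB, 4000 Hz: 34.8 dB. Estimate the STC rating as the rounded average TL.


Given TL values at each frequency:
  125 Hz: 22.9 dB
  250 Hz: 29.5 dB
  500 Hz: 43.6 dB
  1000 Hz: 28.4 dB
  2000 Hz: 23.7 dB
  4000 Hz: 34.8 dB
Formula: STC ~ round(average of TL values)
Sum = 22.9 + 29.5 + 43.6 + 28.4 + 23.7 + 34.8 = 182.9
Average = 182.9 / 6 = 30.48
Rounded: 30

30


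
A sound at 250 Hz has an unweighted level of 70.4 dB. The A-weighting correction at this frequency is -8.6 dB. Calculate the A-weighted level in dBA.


Given values:
  SPL = 70.4 dB
  A-weighting at 250 Hz = -8.6 dB
Formula: L_A = SPL + A_weight
L_A = 70.4 + (-8.6)
L_A = 61.8

61.8 dBA


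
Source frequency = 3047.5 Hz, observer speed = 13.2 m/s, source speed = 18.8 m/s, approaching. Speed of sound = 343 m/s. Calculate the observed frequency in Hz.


Given values:
  f_s = 3047.5 Hz, v_o = 13.2 m/s, v_s = 18.8 m/s
  Direction: approaching
Formula: f_o = f_s * (c + v_o) / (c - v_s)
Numerator: c + v_o = 343 + 13.2 = 356.2
Denominator: c - v_s = 343 - 18.8 = 324.2
f_o = 3047.5 * 356.2 / 324.2 = 3348.3

3348.3 Hz


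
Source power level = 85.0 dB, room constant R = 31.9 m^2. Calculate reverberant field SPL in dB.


Given values:
  Lw = 85.0 dB, R = 31.9 m^2
Formula: SPL = Lw + 10 * log10(4 / R)
Compute 4 / R = 4 / 31.9 = 0.125392
Compute 10 * log10(0.125392) = -9.0173
SPL = 85.0 + (-9.0173) = 75.98

75.98 dB


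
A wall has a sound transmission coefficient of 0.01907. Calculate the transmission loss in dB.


Given values:
  tau = 0.01907
Formula: TL = 10 * log10(1 / tau)
Compute 1 / tau = 1 / 0.01907 = 52.4384
Compute log10(52.4384) = 1.719649
TL = 10 * 1.719649 = 17.2

17.2 dB


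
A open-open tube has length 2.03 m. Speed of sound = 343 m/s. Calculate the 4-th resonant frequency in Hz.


Given values:
  Tube type: open-open, L = 2.03 m, c = 343 m/s, n = 4
Formula: f_n = n * c / (2 * L)
Compute 2 * L = 2 * 2.03 = 4.06
f = 4 * 343 / 4.06
f = 337.93

337.93 Hz


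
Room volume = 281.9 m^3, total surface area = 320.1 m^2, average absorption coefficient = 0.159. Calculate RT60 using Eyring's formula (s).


Given values:
  V = 281.9 m^3, S = 320.1 m^2, alpha = 0.159
Formula: RT60 = 0.161 * V / (-S * ln(1 - alpha))
Compute ln(1 - 0.159) = ln(0.841) = -0.173164
Denominator: -320.1 * -0.173164 = 55.4298
Numerator: 0.161 * 281.9 = 45.3859
RT60 = 45.3859 / 55.4298 = 0.819

0.819 s


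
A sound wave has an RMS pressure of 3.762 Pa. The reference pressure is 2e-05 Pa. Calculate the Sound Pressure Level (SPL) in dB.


Given values:
  p = 3.762 Pa
  p_ref = 2e-05 Pa
Formula: SPL = 20 * log10(p / p_ref)
Compute ratio: p / p_ref = 3.762 / 2e-05 = 188100
Compute log10: log10(188100) = 5.274389
Multiply: SPL = 20 * 5.274389 = 105.49

105.49 dB


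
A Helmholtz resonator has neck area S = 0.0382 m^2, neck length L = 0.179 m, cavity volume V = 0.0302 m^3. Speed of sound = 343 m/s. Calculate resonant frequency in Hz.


Given values:
  S = 0.0382 m^2, L = 0.179 m, V = 0.0302 m^3, c = 343 m/s
Formula: f = (c / (2*pi)) * sqrt(S / (V * L))
Compute V * L = 0.0302 * 0.179 = 0.0054058
Compute S / (V * L) = 0.0382 / 0.0054058 = 7.0665
Compute sqrt(7.0665) = 2.658289
Compute c / (2*pi) = 343 / 6.283185 = 54.590148
f = 54.590148 * 2.658289 = 145.12

145.12 Hz


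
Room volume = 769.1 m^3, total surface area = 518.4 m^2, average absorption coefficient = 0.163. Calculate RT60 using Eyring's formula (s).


Given values:
  V = 769.1 m^3, S = 518.4 m^2, alpha = 0.163
Formula: RT60 = 0.161 * V / (-S * ln(1 - alpha))
Compute ln(1 - 0.163) = ln(0.837) = -0.177931
Denominator: -518.4 * -0.177931 = 92.2394
Numerator: 0.161 * 769.1 = 123.8251
RT60 = 123.8251 / 92.2394 = 1.342

1.342 s


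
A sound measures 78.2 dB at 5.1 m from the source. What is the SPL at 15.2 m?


Given values:
  SPL1 = 78.2 dB, r1 = 5.1 m, r2 = 15.2 m
Formula: SPL2 = SPL1 - 20 * log10(r2 / r1)
Compute ratio: r2 / r1 = 15.2 / 5.1 = 2.9804
Compute log10: log10(2.9804) = 0.474275
Compute drop: 20 * 0.474275 = 9.4855
SPL2 = 78.2 - 9.4855 = 68.71

68.71 dB


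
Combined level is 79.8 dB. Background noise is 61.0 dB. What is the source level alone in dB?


Given values:
  L_total = 79.8 dB, L_bg = 61.0 dB
Formula: L_source = 10 * log10(10^(L_total/10) - 10^(L_bg/10))
Convert to linear:
  10^(79.8/10) = 95499258.6021
  10^(61.0/10) = 1258925.4118
Difference: 95499258.6021 - 1258925.4118 = 94240333.1903
L_source = 10 * log10(94240333.1903) = 79.74

79.74 dB


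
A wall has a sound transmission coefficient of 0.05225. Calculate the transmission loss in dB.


Given values:
  tau = 0.05225
Formula: TL = 10 * log10(1 / tau)
Compute 1 / tau = 1 / 0.05225 = 19.1388
Compute log10(19.1388) = 1.281915
TL = 10 * 1.281915 = 12.82

12.82 dB


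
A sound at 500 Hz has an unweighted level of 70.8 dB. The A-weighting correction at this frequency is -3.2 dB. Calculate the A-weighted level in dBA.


Given values:
  SPL = 70.8 dB
  A-weighting at 500 Hz = -3.2 dB
Formula: L_A = SPL + A_weight
L_A = 70.8 + (-3.2)
L_A = 67.6

67.6 dBA


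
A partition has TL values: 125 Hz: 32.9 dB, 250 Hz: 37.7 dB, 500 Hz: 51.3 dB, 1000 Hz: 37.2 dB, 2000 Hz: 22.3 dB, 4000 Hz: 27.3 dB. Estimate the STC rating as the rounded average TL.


Given TL values at each frequency:
  125 Hz: 32.9 dB
  250 Hz: 37.7 dB
  500 Hz: 51.3 dB
  1000 Hz: 37.2 dB
  2000 Hz: 22.3 dB
  4000 Hz: 27.3 dB
Formula: STC ~ round(average of TL values)
Sum = 32.9 + 37.7 + 51.3 + 37.2 + 22.3 + 27.3 = 208.7
Average = 208.7 / 6 = 34.78
Rounded: 35

35


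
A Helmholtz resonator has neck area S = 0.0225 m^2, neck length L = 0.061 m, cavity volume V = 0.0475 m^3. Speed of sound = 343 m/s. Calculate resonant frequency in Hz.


Given values:
  S = 0.0225 m^2, L = 0.061 m, V = 0.0475 m^3, c = 343 m/s
Formula: f = (c / (2*pi)) * sqrt(S / (V * L))
Compute V * L = 0.0475 * 0.061 = 0.0028975
Compute S / (V * L) = 0.0225 / 0.0028975 = 7.7653
Compute sqrt(7.7653) = 2.786629
Compute c / (2*pi) = 343 / 6.283185 = 54.590148
f = 54.590148 * 2.786629 = 152.12

152.12 Hz


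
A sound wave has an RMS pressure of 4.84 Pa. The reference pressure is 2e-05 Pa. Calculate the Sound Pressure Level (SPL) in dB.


Given values:
  p = 4.84 Pa
  p_ref = 2e-05 Pa
Formula: SPL = 20 * log10(p / p_ref)
Compute ratio: p / p_ref = 4.84 / 2e-05 = 242000
Compute log10: log10(242000) = 5.383815
Multiply: SPL = 20 * 5.383815 = 107.68

107.68 dB


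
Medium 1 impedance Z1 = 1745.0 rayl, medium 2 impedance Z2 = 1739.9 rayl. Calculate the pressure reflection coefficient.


Given values:
  Z1 = 1745.0 rayl, Z2 = 1739.9 rayl
Formula: R = (Z2 - Z1) / (Z2 + Z1)
Numerator: Z2 - Z1 = 1739.9 - 1745.0 = -5.1
Denominator: Z2 + Z1 = 1739.9 + 1745.0 = 3484.9
R = -5.1 / 3484.9 = -0.0015

-0.0015


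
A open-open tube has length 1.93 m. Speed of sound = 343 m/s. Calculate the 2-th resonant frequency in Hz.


Given values:
  Tube type: open-open, L = 1.93 m, c = 343 m/s, n = 2
Formula: f_n = n * c / (2 * L)
Compute 2 * L = 2 * 1.93 = 3.86
f = 2 * 343 / 3.86
f = 177.72

177.72 Hz


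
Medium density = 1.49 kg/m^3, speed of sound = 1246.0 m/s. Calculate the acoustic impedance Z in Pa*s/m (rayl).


Given values:
  rho = 1.49 kg/m^3
  c = 1246.0 m/s
Formula: Z = rho * c
Z = 1.49 * 1246.0
Z = 1856.54

1856.54 rayl


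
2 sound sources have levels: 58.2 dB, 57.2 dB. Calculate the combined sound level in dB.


Formula: L_total = 10 * log10( sum(10^(Li/10)) )
  Source 1: 10^(58.2/10) = 660693.448
  Source 2: 10^(57.2/10) = 524807.4602
Sum of linear values = 1185500.9082
L_total = 10 * log10(1185500.9082) = 60.74

60.74 dB


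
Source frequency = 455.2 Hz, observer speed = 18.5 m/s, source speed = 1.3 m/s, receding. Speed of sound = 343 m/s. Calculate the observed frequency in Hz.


Given values:
  f_s = 455.2 Hz, v_o = 18.5 m/s, v_s = 1.3 m/s
  Direction: receding
Formula: f_o = f_s * (c - v_o) / (c + v_s)
Numerator: c - v_o = 343 - 18.5 = 324.5
Denominator: c + v_s = 343 + 1.3 = 344.3
f_o = 455.2 * 324.5 / 344.3 = 429.02

429.02 Hz


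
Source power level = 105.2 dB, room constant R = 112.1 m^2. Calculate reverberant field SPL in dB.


Given values:
  Lw = 105.2 dB, R = 112.1 m^2
Formula: SPL = Lw + 10 * log10(4 / R)
Compute 4 / R = 4 / 112.1 = 0.035682
Compute 10 * log10(0.035682) = -14.4755
SPL = 105.2 + (-14.4755) = 90.72

90.72 dB
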